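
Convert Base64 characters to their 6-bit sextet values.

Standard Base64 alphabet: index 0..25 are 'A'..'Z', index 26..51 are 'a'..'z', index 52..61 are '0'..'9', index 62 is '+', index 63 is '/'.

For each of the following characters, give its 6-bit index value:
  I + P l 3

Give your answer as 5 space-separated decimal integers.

Answer: 8 62 15 37 55

Derivation:
'I': A..Z range, ord('I') − ord('A') = 8
'+': index 62
'P': A..Z range, ord('P') − ord('A') = 15
'l': a..z range, 26 + ord('l') − ord('a') = 37
'3': 0..9 range, 52 + ord('3') − ord('0') = 55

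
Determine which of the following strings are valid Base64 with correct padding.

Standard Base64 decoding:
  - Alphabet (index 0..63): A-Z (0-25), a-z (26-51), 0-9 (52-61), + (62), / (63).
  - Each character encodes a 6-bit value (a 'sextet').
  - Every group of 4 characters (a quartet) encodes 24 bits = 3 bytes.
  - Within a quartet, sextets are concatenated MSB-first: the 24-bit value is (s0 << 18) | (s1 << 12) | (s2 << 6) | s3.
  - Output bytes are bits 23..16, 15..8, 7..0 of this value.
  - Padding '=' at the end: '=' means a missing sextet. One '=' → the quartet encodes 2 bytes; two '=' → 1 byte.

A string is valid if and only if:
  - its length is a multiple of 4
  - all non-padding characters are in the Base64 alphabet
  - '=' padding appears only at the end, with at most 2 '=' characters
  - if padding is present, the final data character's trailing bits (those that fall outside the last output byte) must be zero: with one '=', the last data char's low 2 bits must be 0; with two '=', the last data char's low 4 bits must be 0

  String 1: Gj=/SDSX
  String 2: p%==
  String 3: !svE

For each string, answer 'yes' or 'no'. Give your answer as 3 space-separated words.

Answer: no no no

Derivation:
String 1: 'Gj=/SDSX' → invalid (bad char(s): ['=']; '=' in middle)
String 2: 'p%==' → invalid (bad char(s): ['%'])
String 3: '!svE' → invalid (bad char(s): ['!'])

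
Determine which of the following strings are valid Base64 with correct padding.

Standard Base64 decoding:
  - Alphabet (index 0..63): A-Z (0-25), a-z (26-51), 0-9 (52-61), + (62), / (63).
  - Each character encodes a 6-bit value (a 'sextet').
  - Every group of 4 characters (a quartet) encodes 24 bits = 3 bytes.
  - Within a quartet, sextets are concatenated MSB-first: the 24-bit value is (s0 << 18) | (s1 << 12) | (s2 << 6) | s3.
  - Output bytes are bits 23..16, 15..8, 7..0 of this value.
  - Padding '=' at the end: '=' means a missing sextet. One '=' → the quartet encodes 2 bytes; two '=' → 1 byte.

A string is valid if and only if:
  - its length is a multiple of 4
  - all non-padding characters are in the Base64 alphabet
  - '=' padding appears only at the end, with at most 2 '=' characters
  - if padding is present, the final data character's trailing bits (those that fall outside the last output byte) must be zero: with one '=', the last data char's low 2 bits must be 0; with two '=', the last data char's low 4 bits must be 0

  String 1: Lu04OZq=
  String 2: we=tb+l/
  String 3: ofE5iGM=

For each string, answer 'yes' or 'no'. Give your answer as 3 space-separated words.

String 1: 'Lu04OZq=' → invalid (bad trailing bits)
String 2: 'we=tb+l/' → invalid (bad char(s): ['=']; '=' in middle)
String 3: 'ofE5iGM=' → valid

Answer: no no yes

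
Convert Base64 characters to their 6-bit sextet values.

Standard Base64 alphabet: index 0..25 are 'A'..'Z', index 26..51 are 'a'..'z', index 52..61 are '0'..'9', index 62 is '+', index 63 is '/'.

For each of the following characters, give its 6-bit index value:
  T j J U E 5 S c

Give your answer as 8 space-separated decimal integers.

'T': A..Z range, ord('T') − ord('A') = 19
'j': a..z range, 26 + ord('j') − ord('a') = 35
'J': A..Z range, ord('J') − ord('A') = 9
'U': A..Z range, ord('U') − ord('A') = 20
'E': A..Z range, ord('E') − ord('A') = 4
'5': 0..9 range, 52 + ord('5') − ord('0') = 57
'S': A..Z range, ord('S') − ord('A') = 18
'c': a..z range, 26 + ord('c') − ord('a') = 28

Answer: 19 35 9 20 4 57 18 28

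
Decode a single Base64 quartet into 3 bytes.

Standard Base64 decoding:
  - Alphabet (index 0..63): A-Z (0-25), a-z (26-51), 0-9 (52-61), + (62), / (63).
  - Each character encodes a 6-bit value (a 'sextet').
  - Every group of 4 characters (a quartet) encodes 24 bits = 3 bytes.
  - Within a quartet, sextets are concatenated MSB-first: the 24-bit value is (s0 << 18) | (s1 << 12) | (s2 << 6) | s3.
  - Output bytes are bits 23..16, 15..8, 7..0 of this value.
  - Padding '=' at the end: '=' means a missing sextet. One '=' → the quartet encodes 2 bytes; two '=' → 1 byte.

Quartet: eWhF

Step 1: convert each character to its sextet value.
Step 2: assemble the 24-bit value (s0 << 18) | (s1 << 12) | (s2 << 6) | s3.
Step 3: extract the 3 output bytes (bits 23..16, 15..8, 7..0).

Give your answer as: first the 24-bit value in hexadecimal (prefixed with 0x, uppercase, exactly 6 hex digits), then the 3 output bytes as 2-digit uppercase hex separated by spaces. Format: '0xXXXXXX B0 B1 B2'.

Sextets: e=30, W=22, h=33, F=5
24-bit: (30<<18) | (22<<12) | (33<<6) | 5
      = 0x780000 | 0x016000 | 0x000840 | 0x000005
      = 0x796845
Bytes: (v>>16)&0xFF=79, (v>>8)&0xFF=68, v&0xFF=45

Answer: 0x796845 79 68 45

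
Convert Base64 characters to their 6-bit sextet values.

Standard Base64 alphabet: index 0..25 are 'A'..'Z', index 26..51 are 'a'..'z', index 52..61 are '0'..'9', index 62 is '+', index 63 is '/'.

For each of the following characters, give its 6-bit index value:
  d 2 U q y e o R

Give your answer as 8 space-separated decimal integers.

Answer: 29 54 20 42 50 30 40 17

Derivation:
'd': a..z range, 26 + ord('d') − ord('a') = 29
'2': 0..9 range, 52 + ord('2') − ord('0') = 54
'U': A..Z range, ord('U') − ord('A') = 20
'q': a..z range, 26 + ord('q') − ord('a') = 42
'y': a..z range, 26 + ord('y') − ord('a') = 50
'e': a..z range, 26 + ord('e') − ord('a') = 30
'o': a..z range, 26 + ord('o') − ord('a') = 40
'R': A..Z range, ord('R') − ord('A') = 17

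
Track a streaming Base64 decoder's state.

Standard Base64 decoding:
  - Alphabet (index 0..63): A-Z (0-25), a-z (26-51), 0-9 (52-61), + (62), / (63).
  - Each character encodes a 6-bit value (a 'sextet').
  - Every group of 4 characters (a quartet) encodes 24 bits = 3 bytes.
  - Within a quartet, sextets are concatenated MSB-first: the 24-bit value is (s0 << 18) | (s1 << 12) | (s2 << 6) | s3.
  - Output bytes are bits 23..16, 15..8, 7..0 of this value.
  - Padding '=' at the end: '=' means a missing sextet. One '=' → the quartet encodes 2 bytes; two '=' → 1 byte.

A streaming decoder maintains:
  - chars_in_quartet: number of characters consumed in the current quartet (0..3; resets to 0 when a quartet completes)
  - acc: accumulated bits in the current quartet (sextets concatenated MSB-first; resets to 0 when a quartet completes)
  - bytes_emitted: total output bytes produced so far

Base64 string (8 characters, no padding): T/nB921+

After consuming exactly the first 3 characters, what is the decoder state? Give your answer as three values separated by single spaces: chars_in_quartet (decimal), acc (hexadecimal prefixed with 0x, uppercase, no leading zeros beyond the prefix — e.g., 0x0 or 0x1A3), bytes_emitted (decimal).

Answer: 3 0x13FE7 0

Derivation:
After char 0 ('T'=19): chars_in_quartet=1 acc=0x13 bytes_emitted=0
After char 1 ('/'=63): chars_in_quartet=2 acc=0x4FF bytes_emitted=0
After char 2 ('n'=39): chars_in_quartet=3 acc=0x13FE7 bytes_emitted=0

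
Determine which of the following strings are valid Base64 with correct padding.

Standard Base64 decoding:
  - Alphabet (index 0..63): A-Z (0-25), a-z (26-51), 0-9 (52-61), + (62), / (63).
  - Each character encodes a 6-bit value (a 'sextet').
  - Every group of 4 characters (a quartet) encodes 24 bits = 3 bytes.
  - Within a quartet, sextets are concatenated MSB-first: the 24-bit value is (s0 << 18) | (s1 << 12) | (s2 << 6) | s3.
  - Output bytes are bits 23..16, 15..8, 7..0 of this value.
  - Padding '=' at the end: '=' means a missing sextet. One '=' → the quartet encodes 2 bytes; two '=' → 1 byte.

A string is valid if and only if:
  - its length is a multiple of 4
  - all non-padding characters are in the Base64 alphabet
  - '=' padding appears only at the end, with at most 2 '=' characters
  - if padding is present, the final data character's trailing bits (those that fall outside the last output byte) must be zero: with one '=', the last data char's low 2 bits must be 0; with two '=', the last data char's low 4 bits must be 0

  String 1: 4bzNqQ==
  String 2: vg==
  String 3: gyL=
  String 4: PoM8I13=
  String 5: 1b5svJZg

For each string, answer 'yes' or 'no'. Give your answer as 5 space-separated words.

String 1: '4bzNqQ==' → valid
String 2: 'vg==' → valid
String 3: 'gyL=' → invalid (bad trailing bits)
String 4: 'PoM8I13=' → invalid (bad trailing bits)
String 5: '1b5svJZg' → valid

Answer: yes yes no no yes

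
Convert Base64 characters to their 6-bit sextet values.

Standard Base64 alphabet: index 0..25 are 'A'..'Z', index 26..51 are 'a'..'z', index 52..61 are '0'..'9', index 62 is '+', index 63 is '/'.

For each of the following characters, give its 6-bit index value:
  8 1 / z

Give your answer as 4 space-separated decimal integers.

Answer: 60 53 63 51

Derivation:
'8': 0..9 range, 52 + ord('8') − ord('0') = 60
'1': 0..9 range, 52 + ord('1') − ord('0') = 53
'/': index 63
'z': a..z range, 26 + ord('z') − ord('a') = 51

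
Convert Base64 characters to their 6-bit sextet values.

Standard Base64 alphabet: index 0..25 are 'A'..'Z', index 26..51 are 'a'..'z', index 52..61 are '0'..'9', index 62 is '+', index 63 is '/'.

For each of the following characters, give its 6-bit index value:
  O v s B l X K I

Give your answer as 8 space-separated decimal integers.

'O': A..Z range, ord('O') − ord('A') = 14
'v': a..z range, 26 + ord('v') − ord('a') = 47
's': a..z range, 26 + ord('s') − ord('a') = 44
'B': A..Z range, ord('B') − ord('A') = 1
'l': a..z range, 26 + ord('l') − ord('a') = 37
'X': A..Z range, ord('X') − ord('A') = 23
'K': A..Z range, ord('K') − ord('A') = 10
'I': A..Z range, ord('I') − ord('A') = 8

Answer: 14 47 44 1 37 23 10 8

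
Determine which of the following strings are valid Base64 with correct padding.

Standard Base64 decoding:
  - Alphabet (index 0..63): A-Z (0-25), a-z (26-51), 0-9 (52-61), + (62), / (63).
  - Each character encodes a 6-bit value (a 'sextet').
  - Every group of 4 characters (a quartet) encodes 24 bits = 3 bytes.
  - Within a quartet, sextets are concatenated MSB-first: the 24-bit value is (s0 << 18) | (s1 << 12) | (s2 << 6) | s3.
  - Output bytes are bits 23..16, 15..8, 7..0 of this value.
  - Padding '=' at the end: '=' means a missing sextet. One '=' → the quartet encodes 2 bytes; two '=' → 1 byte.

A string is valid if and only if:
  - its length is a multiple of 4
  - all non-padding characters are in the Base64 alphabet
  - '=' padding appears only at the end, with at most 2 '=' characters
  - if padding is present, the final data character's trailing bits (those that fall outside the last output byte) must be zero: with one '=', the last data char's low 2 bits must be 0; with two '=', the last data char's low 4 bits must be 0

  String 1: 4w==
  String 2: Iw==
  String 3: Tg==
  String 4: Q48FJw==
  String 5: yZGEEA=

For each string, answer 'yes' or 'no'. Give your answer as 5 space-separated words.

Answer: yes yes yes yes no

Derivation:
String 1: '4w==' → valid
String 2: 'Iw==' → valid
String 3: 'Tg==' → valid
String 4: 'Q48FJw==' → valid
String 5: 'yZGEEA=' → invalid (len=7 not mult of 4)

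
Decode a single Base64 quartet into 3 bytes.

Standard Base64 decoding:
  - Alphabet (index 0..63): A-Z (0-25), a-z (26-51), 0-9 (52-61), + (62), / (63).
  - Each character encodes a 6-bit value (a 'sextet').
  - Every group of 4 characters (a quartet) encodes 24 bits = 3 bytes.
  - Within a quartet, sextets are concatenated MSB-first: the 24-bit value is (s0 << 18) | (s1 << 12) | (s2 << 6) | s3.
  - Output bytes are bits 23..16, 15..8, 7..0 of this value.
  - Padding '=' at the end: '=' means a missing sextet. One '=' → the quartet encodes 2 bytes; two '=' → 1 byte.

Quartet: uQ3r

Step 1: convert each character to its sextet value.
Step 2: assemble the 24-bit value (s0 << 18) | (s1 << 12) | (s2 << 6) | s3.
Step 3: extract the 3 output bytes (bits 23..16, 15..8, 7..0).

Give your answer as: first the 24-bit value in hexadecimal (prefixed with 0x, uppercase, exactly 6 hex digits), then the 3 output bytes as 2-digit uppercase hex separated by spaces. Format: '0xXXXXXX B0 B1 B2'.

Answer: 0xB90DEB B9 0D EB

Derivation:
Sextets: u=46, Q=16, 3=55, r=43
24-bit: (46<<18) | (16<<12) | (55<<6) | 43
      = 0xB80000 | 0x010000 | 0x000DC0 | 0x00002B
      = 0xB90DEB
Bytes: (v>>16)&0xFF=B9, (v>>8)&0xFF=0D, v&0xFF=EB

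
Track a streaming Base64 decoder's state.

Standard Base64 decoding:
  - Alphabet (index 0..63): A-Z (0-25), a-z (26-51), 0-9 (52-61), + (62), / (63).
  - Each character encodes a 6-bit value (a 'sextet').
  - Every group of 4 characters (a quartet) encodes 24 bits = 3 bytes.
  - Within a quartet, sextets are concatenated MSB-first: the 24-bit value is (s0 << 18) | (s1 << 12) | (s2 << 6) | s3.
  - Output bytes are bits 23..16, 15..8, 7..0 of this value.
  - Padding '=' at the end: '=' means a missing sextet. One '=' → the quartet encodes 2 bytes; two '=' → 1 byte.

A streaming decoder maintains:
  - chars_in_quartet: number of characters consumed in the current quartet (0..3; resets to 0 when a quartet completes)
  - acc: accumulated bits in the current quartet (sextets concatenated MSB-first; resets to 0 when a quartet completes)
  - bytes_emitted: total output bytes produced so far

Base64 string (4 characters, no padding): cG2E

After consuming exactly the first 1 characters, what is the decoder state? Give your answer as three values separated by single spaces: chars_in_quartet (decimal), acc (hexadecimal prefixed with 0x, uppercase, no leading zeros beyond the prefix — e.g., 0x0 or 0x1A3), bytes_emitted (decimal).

After char 0 ('c'=28): chars_in_quartet=1 acc=0x1C bytes_emitted=0

Answer: 1 0x1C 0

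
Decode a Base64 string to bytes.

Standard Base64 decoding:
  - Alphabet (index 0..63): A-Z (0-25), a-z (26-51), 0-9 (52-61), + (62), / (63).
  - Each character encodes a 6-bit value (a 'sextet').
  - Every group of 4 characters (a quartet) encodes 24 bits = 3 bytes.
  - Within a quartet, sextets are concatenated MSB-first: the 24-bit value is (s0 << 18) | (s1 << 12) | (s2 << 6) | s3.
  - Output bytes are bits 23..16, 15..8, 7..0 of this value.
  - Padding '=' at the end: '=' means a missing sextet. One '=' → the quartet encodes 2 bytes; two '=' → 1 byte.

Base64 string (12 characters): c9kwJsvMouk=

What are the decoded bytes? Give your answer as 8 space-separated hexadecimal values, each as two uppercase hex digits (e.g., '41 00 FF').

Answer: 73 D9 30 26 CB CC A2 E9

Derivation:
After char 0 ('c'=28): chars_in_quartet=1 acc=0x1C bytes_emitted=0
After char 1 ('9'=61): chars_in_quartet=2 acc=0x73D bytes_emitted=0
After char 2 ('k'=36): chars_in_quartet=3 acc=0x1CF64 bytes_emitted=0
After char 3 ('w'=48): chars_in_quartet=4 acc=0x73D930 -> emit 73 D9 30, reset; bytes_emitted=3
After char 4 ('J'=9): chars_in_quartet=1 acc=0x9 bytes_emitted=3
After char 5 ('s'=44): chars_in_quartet=2 acc=0x26C bytes_emitted=3
After char 6 ('v'=47): chars_in_quartet=3 acc=0x9B2F bytes_emitted=3
After char 7 ('M'=12): chars_in_quartet=4 acc=0x26CBCC -> emit 26 CB CC, reset; bytes_emitted=6
After char 8 ('o'=40): chars_in_quartet=1 acc=0x28 bytes_emitted=6
After char 9 ('u'=46): chars_in_quartet=2 acc=0xA2E bytes_emitted=6
After char 10 ('k'=36): chars_in_quartet=3 acc=0x28BA4 bytes_emitted=6
Padding '=': partial quartet acc=0x28BA4 -> emit A2 E9; bytes_emitted=8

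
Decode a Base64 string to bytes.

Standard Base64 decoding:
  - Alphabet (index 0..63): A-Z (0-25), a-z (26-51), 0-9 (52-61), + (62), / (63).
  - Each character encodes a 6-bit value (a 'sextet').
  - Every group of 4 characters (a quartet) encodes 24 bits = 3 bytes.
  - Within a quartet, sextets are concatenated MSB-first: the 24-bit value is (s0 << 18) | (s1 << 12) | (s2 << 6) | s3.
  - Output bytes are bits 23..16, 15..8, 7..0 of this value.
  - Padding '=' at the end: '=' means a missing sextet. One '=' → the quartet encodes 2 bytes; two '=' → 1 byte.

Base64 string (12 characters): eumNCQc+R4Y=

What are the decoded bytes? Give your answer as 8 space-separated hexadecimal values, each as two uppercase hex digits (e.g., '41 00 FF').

Answer: 7A E9 8D 09 07 3E 47 86

Derivation:
After char 0 ('e'=30): chars_in_quartet=1 acc=0x1E bytes_emitted=0
After char 1 ('u'=46): chars_in_quartet=2 acc=0x7AE bytes_emitted=0
After char 2 ('m'=38): chars_in_quartet=3 acc=0x1EBA6 bytes_emitted=0
After char 3 ('N'=13): chars_in_quartet=4 acc=0x7AE98D -> emit 7A E9 8D, reset; bytes_emitted=3
After char 4 ('C'=2): chars_in_quartet=1 acc=0x2 bytes_emitted=3
After char 5 ('Q'=16): chars_in_quartet=2 acc=0x90 bytes_emitted=3
After char 6 ('c'=28): chars_in_quartet=3 acc=0x241C bytes_emitted=3
After char 7 ('+'=62): chars_in_quartet=4 acc=0x9073E -> emit 09 07 3E, reset; bytes_emitted=6
After char 8 ('R'=17): chars_in_quartet=1 acc=0x11 bytes_emitted=6
After char 9 ('4'=56): chars_in_quartet=2 acc=0x478 bytes_emitted=6
After char 10 ('Y'=24): chars_in_quartet=3 acc=0x11E18 bytes_emitted=6
Padding '=': partial quartet acc=0x11E18 -> emit 47 86; bytes_emitted=8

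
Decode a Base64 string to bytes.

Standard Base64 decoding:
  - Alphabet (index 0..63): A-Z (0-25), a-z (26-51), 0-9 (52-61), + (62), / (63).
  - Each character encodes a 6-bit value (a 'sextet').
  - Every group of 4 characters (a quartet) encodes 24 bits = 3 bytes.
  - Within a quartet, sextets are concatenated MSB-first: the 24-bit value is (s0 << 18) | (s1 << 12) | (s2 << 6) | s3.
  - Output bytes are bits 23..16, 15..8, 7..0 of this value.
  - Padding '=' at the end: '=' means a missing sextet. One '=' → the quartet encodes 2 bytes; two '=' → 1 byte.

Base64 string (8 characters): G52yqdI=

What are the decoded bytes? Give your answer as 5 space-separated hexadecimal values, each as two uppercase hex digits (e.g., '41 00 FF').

Answer: 1B 9D B2 A9 D2

Derivation:
After char 0 ('G'=6): chars_in_quartet=1 acc=0x6 bytes_emitted=0
After char 1 ('5'=57): chars_in_quartet=2 acc=0x1B9 bytes_emitted=0
After char 2 ('2'=54): chars_in_quartet=3 acc=0x6E76 bytes_emitted=0
After char 3 ('y'=50): chars_in_quartet=4 acc=0x1B9DB2 -> emit 1B 9D B2, reset; bytes_emitted=3
After char 4 ('q'=42): chars_in_quartet=1 acc=0x2A bytes_emitted=3
After char 5 ('d'=29): chars_in_quartet=2 acc=0xA9D bytes_emitted=3
After char 6 ('I'=8): chars_in_quartet=3 acc=0x2A748 bytes_emitted=3
Padding '=': partial quartet acc=0x2A748 -> emit A9 D2; bytes_emitted=5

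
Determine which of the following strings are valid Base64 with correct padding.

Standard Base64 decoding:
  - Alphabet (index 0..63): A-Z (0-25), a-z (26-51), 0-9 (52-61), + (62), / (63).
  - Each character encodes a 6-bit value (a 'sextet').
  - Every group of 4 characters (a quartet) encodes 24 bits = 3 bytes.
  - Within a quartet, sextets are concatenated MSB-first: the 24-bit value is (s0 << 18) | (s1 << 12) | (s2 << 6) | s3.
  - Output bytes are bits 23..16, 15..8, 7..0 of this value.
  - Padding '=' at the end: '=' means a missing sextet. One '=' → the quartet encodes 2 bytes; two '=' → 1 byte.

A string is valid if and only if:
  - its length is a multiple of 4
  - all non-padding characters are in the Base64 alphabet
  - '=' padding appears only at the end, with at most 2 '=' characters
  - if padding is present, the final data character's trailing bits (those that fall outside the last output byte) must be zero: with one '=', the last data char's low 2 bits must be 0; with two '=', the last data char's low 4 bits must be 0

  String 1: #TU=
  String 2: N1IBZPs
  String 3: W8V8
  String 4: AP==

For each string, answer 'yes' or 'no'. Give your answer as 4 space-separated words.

String 1: '#TU=' → invalid (bad char(s): ['#'])
String 2: 'N1IBZPs' → invalid (len=7 not mult of 4)
String 3: 'W8V8' → valid
String 4: 'AP==' → invalid (bad trailing bits)

Answer: no no yes no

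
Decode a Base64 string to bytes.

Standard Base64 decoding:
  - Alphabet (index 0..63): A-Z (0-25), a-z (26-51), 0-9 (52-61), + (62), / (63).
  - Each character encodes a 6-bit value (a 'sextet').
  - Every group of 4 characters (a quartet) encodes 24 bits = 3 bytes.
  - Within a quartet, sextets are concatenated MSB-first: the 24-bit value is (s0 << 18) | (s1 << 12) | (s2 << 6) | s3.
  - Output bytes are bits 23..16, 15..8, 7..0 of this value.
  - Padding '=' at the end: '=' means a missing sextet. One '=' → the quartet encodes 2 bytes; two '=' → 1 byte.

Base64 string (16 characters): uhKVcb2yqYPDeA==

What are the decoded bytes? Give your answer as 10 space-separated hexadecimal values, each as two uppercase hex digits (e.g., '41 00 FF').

After char 0 ('u'=46): chars_in_quartet=1 acc=0x2E bytes_emitted=0
After char 1 ('h'=33): chars_in_quartet=2 acc=0xBA1 bytes_emitted=0
After char 2 ('K'=10): chars_in_quartet=3 acc=0x2E84A bytes_emitted=0
After char 3 ('V'=21): chars_in_quartet=4 acc=0xBA1295 -> emit BA 12 95, reset; bytes_emitted=3
After char 4 ('c'=28): chars_in_quartet=1 acc=0x1C bytes_emitted=3
After char 5 ('b'=27): chars_in_quartet=2 acc=0x71B bytes_emitted=3
After char 6 ('2'=54): chars_in_quartet=3 acc=0x1C6F6 bytes_emitted=3
After char 7 ('y'=50): chars_in_quartet=4 acc=0x71BDB2 -> emit 71 BD B2, reset; bytes_emitted=6
After char 8 ('q'=42): chars_in_quartet=1 acc=0x2A bytes_emitted=6
After char 9 ('Y'=24): chars_in_quartet=2 acc=0xA98 bytes_emitted=6
After char 10 ('P'=15): chars_in_quartet=3 acc=0x2A60F bytes_emitted=6
After char 11 ('D'=3): chars_in_quartet=4 acc=0xA983C3 -> emit A9 83 C3, reset; bytes_emitted=9
After char 12 ('e'=30): chars_in_quartet=1 acc=0x1E bytes_emitted=9
After char 13 ('A'=0): chars_in_quartet=2 acc=0x780 bytes_emitted=9
Padding '==': partial quartet acc=0x780 -> emit 78; bytes_emitted=10

Answer: BA 12 95 71 BD B2 A9 83 C3 78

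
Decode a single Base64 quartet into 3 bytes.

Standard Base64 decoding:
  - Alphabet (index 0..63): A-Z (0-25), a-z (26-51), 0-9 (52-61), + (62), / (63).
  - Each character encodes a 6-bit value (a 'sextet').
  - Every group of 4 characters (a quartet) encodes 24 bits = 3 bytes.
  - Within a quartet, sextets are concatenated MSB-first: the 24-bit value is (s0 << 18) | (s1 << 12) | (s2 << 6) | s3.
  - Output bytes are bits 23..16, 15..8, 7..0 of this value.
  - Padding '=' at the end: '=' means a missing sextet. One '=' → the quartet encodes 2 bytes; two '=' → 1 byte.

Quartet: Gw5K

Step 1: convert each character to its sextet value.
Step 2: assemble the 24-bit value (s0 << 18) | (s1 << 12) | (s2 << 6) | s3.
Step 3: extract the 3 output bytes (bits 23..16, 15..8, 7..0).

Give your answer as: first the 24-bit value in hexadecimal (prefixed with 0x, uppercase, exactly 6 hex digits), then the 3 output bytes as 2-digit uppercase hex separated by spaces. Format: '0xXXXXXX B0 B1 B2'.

Answer: 0x1B0E4A 1B 0E 4A

Derivation:
Sextets: G=6, w=48, 5=57, K=10
24-bit: (6<<18) | (48<<12) | (57<<6) | 10
      = 0x180000 | 0x030000 | 0x000E40 | 0x00000A
      = 0x1B0E4A
Bytes: (v>>16)&0xFF=1B, (v>>8)&0xFF=0E, v&0xFF=4A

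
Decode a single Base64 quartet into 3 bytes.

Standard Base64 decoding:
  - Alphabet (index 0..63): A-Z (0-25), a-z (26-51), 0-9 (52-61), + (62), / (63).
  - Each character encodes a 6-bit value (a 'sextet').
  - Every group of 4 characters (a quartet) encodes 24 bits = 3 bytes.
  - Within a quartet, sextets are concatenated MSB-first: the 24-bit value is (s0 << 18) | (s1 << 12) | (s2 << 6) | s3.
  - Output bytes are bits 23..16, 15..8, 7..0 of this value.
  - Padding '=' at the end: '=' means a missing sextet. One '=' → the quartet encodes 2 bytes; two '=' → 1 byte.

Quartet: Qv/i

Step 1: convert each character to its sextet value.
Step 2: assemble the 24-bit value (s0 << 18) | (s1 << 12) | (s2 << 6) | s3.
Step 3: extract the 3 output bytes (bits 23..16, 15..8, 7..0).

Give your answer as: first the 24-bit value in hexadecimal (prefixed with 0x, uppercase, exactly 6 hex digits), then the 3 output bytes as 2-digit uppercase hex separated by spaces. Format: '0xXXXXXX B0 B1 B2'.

Answer: 0x42FFE2 42 FF E2

Derivation:
Sextets: Q=16, v=47, /=63, i=34
24-bit: (16<<18) | (47<<12) | (63<<6) | 34
      = 0x400000 | 0x02F000 | 0x000FC0 | 0x000022
      = 0x42FFE2
Bytes: (v>>16)&0xFF=42, (v>>8)&0xFF=FF, v&0xFF=E2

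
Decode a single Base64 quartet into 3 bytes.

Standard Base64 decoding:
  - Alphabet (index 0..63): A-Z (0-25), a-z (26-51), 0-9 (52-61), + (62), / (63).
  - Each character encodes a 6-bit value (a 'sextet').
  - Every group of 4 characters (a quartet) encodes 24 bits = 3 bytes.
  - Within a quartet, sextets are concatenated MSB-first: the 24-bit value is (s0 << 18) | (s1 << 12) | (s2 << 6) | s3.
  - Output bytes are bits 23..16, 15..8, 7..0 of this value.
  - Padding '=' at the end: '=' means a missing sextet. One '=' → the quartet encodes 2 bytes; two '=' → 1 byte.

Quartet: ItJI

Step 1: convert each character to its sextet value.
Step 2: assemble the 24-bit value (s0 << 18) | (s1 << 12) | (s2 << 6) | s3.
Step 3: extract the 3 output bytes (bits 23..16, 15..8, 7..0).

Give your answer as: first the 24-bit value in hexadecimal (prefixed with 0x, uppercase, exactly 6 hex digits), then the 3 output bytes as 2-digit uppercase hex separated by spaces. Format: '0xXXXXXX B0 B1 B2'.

Answer: 0x22D248 22 D2 48

Derivation:
Sextets: I=8, t=45, J=9, I=8
24-bit: (8<<18) | (45<<12) | (9<<6) | 8
      = 0x200000 | 0x02D000 | 0x000240 | 0x000008
      = 0x22D248
Bytes: (v>>16)&0xFF=22, (v>>8)&0xFF=D2, v&0xFF=48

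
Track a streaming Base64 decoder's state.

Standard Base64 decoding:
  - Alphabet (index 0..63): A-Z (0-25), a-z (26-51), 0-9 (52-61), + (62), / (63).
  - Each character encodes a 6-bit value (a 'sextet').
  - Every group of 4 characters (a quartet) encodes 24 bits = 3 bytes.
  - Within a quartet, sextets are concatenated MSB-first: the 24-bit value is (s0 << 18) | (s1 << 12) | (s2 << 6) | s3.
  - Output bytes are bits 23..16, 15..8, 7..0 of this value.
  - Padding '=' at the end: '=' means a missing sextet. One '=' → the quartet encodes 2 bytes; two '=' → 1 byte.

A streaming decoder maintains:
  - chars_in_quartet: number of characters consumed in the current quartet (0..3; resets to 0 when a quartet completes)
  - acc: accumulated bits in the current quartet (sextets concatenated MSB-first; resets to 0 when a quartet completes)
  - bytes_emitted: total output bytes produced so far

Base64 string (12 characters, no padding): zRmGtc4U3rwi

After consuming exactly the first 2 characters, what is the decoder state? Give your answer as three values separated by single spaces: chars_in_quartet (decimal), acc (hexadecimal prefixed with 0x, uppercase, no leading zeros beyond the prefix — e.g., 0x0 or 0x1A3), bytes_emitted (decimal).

After char 0 ('z'=51): chars_in_quartet=1 acc=0x33 bytes_emitted=0
After char 1 ('R'=17): chars_in_quartet=2 acc=0xCD1 bytes_emitted=0

Answer: 2 0xCD1 0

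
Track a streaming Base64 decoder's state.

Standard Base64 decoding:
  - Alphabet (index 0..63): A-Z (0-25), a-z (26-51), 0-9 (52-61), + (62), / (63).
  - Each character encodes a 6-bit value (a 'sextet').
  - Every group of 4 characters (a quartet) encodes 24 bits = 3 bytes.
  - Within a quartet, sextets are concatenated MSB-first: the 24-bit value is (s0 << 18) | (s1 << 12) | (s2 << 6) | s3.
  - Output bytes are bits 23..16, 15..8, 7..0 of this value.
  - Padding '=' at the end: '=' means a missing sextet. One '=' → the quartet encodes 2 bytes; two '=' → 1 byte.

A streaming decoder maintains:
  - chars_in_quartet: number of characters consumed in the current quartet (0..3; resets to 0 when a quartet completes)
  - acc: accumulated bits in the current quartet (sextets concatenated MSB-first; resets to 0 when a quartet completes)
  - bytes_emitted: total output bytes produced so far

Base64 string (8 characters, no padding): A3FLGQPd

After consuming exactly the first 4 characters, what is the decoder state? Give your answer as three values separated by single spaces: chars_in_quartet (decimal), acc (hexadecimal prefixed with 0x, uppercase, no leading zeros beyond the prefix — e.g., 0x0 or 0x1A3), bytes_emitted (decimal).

Answer: 0 0x0 3

Derivation:
After char 0 ('A'=0): chars_in_quartet=1 acc=0x0 bytes_emitted=0
After char 1 ('3'=55): chars_in_quartet=2 acc=0x37 bytes_emitted=0
After char 2 ('F'=5): chars_in_quartet=3 acc=0xDC5 bytes_emitted=0
After char 3 ('L'=11): chars_in_quartet=4 acc=0x3714B -> emit 03 71 4B, reset; bytes_emitted=3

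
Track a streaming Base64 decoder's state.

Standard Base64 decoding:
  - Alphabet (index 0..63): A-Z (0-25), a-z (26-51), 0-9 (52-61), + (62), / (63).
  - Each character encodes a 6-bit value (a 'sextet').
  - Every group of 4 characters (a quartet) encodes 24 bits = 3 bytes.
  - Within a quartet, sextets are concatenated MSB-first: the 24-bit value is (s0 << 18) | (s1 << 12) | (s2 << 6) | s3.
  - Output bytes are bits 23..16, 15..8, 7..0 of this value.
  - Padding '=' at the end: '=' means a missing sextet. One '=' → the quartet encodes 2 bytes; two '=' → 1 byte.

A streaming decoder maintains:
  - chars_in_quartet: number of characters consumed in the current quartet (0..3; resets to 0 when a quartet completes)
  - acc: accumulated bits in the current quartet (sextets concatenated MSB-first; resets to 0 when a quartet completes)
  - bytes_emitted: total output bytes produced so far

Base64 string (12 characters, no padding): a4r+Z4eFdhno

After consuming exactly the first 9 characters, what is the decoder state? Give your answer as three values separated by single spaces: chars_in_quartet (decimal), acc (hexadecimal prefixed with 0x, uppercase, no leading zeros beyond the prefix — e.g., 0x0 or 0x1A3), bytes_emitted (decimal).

Answer: 1 0x1D 6

Derivation:
After char 0 ('a'=26): chars_in_quartet=1 acc=0x1A bytes_emitted=0
After char 1 ('4'=56): chars_in_quartet=2 acc=0x6B8 bytes_emitted=0
After char 2 ('r'=43): chars_in_quartet=3 acc=0x1AE2B bytes_emitted=0
After char 3 ('+'=62): chars_in_quartet=4 acc=0x6B8AFE -> emit 6B 8A FE, reset; bytes_emitted=3
After char 4 ('Z'=25): chars_in_quartet=1 acc=0x19 bytes_emitted=3
After char 5 ('4'=56): chars_in_quartet=2 acc=0x678 bytes_emitted=3
After char 6 ('e'=30): chars_in_quartet=3 acc=0x19E1E bytes_emitted=3
After char 7 ('F'=5): chars_in_quartet=4 acc=0x678785 -> emit 67 87 85, reset; bytes_emitted=6
After char 8 ('d'=29): chars_in_quartet=1 acc=0x1D bytes_emitted=6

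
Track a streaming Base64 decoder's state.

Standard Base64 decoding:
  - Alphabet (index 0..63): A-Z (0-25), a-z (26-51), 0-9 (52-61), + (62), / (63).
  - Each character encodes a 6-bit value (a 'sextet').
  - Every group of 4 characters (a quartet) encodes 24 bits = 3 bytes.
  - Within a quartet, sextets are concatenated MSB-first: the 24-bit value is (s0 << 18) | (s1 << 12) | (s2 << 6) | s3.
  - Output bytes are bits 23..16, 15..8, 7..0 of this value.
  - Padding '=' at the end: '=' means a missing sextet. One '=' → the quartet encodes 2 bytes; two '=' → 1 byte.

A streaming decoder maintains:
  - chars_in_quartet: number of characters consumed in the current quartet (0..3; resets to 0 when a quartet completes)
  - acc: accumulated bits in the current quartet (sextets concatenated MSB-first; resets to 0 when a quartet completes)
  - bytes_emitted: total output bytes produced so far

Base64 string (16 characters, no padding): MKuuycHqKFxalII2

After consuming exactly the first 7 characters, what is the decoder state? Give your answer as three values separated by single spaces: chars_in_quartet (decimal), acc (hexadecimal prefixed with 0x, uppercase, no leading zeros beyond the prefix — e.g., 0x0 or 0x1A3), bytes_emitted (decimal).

Answer: 3 0x32707 3

Derivation:
After char 0 ('M'=12): chars_in_quartet=1 acc=0xC bytes_emitted=0
After char 1 ('K'=10): chars_in_quartet=2 acc=0x30A bytes_emitted=0
After char 2 ('u'=46): chars_in_quartet=3 acc=0xC2AE bytes_emitted=0
After char 3 ('u'=46): chars_in_quartet=4 acc=0x30ABAE -> emit 30 AB AE, reset; bytes_emitted=3
After char 4 ('y'=50): chars_in_quartet=1 acc=0x32 bytes_emitted=3
After char 5 ('c'=28): chars_in_quartet=2 acc=0xC9C bytes_emitted=3
After char 6 ('H'=7): chars_in_quartet=3 acc=0x32707 bytes_emitted=3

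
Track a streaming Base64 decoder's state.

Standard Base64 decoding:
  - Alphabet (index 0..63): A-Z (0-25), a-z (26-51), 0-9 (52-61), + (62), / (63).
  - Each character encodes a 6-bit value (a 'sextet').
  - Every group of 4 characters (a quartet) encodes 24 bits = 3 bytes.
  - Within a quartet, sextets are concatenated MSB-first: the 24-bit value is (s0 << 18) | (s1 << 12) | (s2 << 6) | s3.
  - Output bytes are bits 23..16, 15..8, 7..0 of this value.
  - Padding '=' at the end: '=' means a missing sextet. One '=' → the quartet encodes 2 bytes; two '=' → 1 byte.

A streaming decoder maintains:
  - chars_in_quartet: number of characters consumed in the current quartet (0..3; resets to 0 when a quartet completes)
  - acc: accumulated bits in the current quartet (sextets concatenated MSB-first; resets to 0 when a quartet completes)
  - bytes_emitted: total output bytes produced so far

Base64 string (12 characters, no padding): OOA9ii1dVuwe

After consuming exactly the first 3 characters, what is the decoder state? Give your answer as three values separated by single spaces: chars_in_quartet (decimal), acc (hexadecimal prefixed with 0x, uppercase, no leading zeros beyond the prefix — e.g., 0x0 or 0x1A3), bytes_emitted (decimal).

After char 0 ('O'=14): chars_in_quartet=1 acc=0xE bytes_emitted=0
After char 1 ('O'=14): chars_in_quartet=2 acc=0x38E bytes_emitted=0
After char 2 ('A'=0): chars_in_quartet=3 acc=0xE380 bytes_emitted=0

Answer: 3 0xE380 0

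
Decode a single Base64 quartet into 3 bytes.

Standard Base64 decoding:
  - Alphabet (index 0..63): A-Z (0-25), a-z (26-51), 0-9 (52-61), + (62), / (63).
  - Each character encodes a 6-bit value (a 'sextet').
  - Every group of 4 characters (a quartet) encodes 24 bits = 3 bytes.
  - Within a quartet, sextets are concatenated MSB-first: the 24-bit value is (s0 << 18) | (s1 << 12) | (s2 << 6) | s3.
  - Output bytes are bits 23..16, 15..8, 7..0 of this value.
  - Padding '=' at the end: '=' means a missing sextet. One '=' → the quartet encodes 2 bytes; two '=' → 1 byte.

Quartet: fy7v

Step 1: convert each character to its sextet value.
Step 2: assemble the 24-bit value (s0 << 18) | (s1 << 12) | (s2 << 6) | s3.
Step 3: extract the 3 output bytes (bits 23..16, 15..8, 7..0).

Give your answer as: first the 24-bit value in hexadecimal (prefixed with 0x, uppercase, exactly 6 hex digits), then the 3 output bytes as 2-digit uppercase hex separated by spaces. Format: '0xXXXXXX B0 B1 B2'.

Answer: 0x7F2EEF 7F 2E EF

Derivation:
Sextets: f=31, y=50, 7=59, v=47
24-bit: (31<<18) | (50<<12) | (59<<6) | 47
      = 0x7C0000 | 0x032000 | 0x000EC0 | 0x00002F
      = 0x7F2EEF
Bytes: (v>>16)&0xFF=7F, (v>>8)&0xFF=2E, v&0xFF=EF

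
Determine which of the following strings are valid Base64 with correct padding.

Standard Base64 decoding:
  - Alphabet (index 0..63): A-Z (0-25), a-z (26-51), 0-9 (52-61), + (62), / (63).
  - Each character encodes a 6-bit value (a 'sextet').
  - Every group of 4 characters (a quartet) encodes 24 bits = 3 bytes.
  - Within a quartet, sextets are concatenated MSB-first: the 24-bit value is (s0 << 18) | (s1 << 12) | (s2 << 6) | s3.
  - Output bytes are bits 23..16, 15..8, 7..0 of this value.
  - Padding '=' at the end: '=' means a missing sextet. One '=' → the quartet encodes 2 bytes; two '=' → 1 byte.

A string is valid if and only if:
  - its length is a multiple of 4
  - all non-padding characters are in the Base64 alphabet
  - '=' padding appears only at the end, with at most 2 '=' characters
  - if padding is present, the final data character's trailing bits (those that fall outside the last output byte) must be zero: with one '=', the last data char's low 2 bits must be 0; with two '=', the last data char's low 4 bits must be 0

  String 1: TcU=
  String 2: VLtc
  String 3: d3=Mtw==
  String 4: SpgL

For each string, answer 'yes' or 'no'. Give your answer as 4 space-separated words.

String 1: 'TcU=' → valid
String 2: 'VLtc' → valid
String 3: 'd3=Mtw==' → invalid (bad char(s): ['=']; '=' in middle)
String 4: 'SpgL' → valid

Answer: yes yes no yes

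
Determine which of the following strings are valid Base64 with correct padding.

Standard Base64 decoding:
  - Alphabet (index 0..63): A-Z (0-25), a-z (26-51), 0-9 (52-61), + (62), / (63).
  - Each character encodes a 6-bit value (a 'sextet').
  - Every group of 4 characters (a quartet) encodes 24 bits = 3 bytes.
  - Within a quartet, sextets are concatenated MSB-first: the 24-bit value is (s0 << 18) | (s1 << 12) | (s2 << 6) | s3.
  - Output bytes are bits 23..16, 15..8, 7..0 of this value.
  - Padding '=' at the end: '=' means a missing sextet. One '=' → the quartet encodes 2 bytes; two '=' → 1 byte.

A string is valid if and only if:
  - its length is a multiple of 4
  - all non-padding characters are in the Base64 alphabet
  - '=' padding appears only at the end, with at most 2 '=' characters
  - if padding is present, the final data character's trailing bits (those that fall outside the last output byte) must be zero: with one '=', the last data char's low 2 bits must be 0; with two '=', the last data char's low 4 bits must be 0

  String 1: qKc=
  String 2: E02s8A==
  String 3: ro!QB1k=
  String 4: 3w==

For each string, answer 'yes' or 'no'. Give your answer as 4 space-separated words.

String 1: 'qKc=' → valid
String 2: 'E02s8A==' → valid
String 3: 'ro!QB1k=' → invalid (bad char(s): ['!'])
String 4: '3w==' → valid

Answer: yes yes no yes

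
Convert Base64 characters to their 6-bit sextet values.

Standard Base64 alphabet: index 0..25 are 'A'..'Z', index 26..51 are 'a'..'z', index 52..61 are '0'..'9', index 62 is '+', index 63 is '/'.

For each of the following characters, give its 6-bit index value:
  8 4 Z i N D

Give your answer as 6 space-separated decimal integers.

'8': 0..9 range, 52 + ord('8') − ord('0') = 60
'4': 0..9 range, 52 + ord('4') − ord('0') = 56
'Z': A..Z range, ord('Z') − ord('A') = 25
'i': a..z range, 26 + ord('i') − ord('a') = 34
'N': A..Z range, ord('N') − ord('A') = 13
'D': A..Z range, ord('D') − ord('A') = 3

Answer: 60 56 25 34 13 3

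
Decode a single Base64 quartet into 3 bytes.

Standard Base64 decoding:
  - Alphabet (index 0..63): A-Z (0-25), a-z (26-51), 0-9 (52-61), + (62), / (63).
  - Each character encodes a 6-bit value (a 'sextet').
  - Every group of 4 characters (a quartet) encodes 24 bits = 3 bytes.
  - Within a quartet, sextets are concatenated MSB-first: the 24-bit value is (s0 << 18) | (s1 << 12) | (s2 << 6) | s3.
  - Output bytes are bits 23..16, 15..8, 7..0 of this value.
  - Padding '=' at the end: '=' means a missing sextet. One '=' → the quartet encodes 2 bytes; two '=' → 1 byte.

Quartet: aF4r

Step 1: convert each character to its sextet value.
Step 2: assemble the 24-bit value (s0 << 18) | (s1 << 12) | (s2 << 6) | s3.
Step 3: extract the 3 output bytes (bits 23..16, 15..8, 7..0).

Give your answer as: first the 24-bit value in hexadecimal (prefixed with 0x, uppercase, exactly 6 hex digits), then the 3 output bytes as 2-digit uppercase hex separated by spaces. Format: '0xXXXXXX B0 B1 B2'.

Sextets: a=26, F=5, 4=56, r=43
24-bit: (26<<18) | (5<<12) | (56<<6) | 43
      = 0x680000 | 0x005000 | 0x000E00 | 0x00002B
      = 0x685E2B
Bytes: (v>>16)&0xFF=68, (v>>8)&0xFF=5E, v&0xFF=2B

Answer: 0x685E2B 68 5E 2B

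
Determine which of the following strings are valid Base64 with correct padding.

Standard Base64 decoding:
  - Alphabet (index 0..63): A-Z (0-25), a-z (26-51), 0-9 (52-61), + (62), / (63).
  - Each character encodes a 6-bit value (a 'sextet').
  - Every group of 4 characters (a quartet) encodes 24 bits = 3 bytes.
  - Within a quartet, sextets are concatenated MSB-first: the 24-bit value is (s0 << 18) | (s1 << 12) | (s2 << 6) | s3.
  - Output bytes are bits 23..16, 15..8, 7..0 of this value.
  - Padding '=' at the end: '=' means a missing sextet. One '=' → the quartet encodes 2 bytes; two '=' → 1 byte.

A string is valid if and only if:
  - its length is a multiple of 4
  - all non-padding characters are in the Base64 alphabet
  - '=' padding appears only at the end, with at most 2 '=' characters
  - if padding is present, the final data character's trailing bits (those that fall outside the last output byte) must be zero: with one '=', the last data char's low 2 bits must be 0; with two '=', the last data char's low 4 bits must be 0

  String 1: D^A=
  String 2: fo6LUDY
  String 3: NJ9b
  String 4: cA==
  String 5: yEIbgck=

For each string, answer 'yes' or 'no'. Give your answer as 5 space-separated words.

Answer: no no yes yes yes

Derivation:
String 1: 'D^A=' → invalid (bad char(s): ['^'])
String 2: 'fo6LUDY' → invalid (len=7 not mult of 4)
String 3: 'NJ9b' → valid
String 4: 'cA==' → valid
String 5: 'yEIbgck=' → valid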